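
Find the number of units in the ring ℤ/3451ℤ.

2688

3451 = 7 · 17 · 29.
φ(3451) = 3451 · (1 − 1/7) · (1 − 1/17) · (1 − 1/29)
       = 3451 · 2688/3451 = 2688.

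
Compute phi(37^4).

1823508

φ(1874161) = 1874161 · (1 − 1/37)
       = 1874161 · 36/37 = 1823508.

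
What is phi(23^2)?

φ(23^2) = 23^1·(23−1) = 23·22 = 506.

506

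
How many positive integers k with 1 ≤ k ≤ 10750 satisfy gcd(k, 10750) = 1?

4200

First factor: 10750 = 2 · 5^3 · 43.
φ(10750) = 10750 · (1 − 1/2) · (1 − 1/5) · (1 − 1/43)
       = 10750 · 168/430 = 4200.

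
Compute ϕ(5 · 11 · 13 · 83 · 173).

6769920

φ(10266685) = 10266685 · (1 − 1/5) · (1 − 1/11) · (1 − 1/13) · (1 − 1/83) · (1 − 1/173)
       = 10266685 · 6769920/10266685 = 6769920.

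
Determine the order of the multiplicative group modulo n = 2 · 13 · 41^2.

19680

φ(43706) = 43706 · (1 − 1/2) · (1 − 1/13) · (1 − 1/41)
       = 43706 · 480/1066 = 19680.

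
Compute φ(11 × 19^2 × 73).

246240

φ(11) = 11 − 1 = 10.
φ(19^2) = 19^2 − 19^1 = 361 − 19 = 342.
φ(73) = 73 − 1 = 72.
φ(289883) = 10 × 342 × 72 = 246240.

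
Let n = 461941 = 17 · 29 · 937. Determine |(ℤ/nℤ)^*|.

419328

φ(17) = 17 − 1 = 16.
φ(29) = 29 − 1 = 28.
φ(937) = 937 − 1 = 936.
Since φ is multiplicative, φ(461941) = 16 · 28 · 936 = 419328.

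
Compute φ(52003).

38016

Prime factorization: 52003 = 7 · 17 · 19 · 23.
φ(52003) = 52003 · (1 − 1/7) · (1 − 1/17) · (1 − 1/19) · (1 − 1/23)
       = 52003 · 38016/52003 = 38016.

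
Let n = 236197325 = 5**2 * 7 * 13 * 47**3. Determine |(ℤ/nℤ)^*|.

146324160

φ(236197325) = 236197325 · (1 − 1/5) · (1 − 1/7) · (1 − 1/13) · (1 − 1/47)
       = 236197325 · 13248/21385 = 146324160.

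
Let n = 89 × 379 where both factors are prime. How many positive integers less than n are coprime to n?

33264

For distinct primes, φ(pq) = (p−1)(q−1) = 88 × 378 = 33264.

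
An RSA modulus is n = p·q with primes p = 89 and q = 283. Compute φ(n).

24816

For distinct primes, φ(pq) = (p−1)(q−1) = 88 × 282 = 24816.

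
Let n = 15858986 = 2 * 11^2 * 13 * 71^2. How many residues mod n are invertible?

φ(2) = 2 − 1 = 1.
φ(11^2) = 11^1·(11−1) = 11·10 = 110.
φ(13) = 13 − 1 = 12.
φ(71^2) = 71^2 − 71^1 = 5041 − 71 = 4970.
Multiply: 1 · 110 · 12 · 4970 = 6560400.

6560400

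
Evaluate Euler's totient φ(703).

First factor: 703 = 19 * 37.
φ(19) = 19 − 1 = 18.
φ(37) = 37 − 1 = 36.
Since φ is multiplicative, φ(703) = 18 · 36 = 648.

648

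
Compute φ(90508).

First factor: 90508 = 2**2 × 11**3 × 17.
φ(2^2) = 2^1·(2−1) = 2·1 = 2.
φ(11^3) = 11^3 − 11^2 = 1331 − 121 = 1210.
φ(17) = 17 − 1 = 16.
Multiply: 2 · 1210 · 16 = 38720.

38720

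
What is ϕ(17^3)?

φ(17^3) = 17^2·(17−1) = 289·16 = 4624.

4624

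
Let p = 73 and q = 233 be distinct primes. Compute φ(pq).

16704

φ(n) = (p − 1)(q − 1) = (73−1)(233−1) = 72·232 = 16704.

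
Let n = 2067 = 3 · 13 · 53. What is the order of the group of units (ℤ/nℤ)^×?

1248

φ(2067) = 2067 · (1 − 1/3) · (1 − 1/13) · (1 − 1/53)
       = 2067 · 1248/2067 = 1248.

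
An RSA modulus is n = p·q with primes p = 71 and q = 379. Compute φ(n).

26460

For distinct primes, φ(pq) = (p−1)(q−1) = 70 × 378 = 26460.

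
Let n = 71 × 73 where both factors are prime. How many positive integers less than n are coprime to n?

φ(5183) = 5183 · (1 − 1/71) · (1 − 1/73)
       = 5183 · 5040/5183 = 5040.

5040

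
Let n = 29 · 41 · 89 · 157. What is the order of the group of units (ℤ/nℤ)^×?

φ(16613897) = 16613897 · (1 − 1/29) · (1 − 1/41) · (1 − 1/89) · (1 − 1/157)
       = 16613897 · 15375360/16613897 = 15375360.

15375360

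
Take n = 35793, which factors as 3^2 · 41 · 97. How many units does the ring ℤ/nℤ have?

φ(3^2) = 3^2 − 3^1 = 9 − 3 = 6.
φ(41) = 41 − 1 = 40.
φ(97) = 97 − 1 = 96.
Multiply: 6 · 40 · 96 = 23040.

23040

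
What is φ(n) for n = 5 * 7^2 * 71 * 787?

φ(13689865) = 13689865 · (1 − 1/5) · (1 − 1/7) · (1 − 1/71) · (1 − 1/787)
       = 13689865 · 1320480/1955695 = 9243360.

9243360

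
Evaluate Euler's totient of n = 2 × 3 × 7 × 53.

624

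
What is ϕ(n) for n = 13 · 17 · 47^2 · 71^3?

φ(13) = 13 − 1 = 12.
φ(17) = 17 − 1 = 16.
φ(47^2) = 47^2 − 47^1 = 2209 − 47 = 2162.
φ(71^3) = 71^3 − 71^2 = 357911 − 5041 = 352870.
Since φ is multiplicative, φ(174728213179) = 12 · 16 · 2162 · 352870 = 146477748480.

146477748480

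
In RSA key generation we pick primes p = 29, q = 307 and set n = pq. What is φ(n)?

For distinct primes, φ(pq) = (p−1)(q−1) = 28 × 306 = 8568.

8568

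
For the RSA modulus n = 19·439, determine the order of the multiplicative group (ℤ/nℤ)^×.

φ(pq) = (p−1)(q−1) = 18 · 438 = 7884.

7884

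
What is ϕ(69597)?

38880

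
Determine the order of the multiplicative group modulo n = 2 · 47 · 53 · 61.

143520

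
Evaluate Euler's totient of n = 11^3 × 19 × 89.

1916640

φ(2250721) = 2250721 · (1 − 1/11) · (1 − 1/19) · (1 − 1/89)
       = 2250721 · 15840/18601 = 1916640.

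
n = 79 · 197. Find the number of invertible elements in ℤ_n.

15288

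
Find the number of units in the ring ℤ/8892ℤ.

8892 = 2**2 · 3**2 · 13 · 19.
φ(2^2) = 2^2 − 2^1 = 4 − 2 = 2.
φ(3^2) = 3^2 − 3^1 = 9 − 3 = 6.
φ(13) = 13 − 1 = 12.
φ(19) = 19 − 1 = 18.
Multiply: 2 · 6 · 12 · 18 = 2592.

2592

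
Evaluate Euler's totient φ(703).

Factor 703: 703 = 19 × 37.
φ(19) = 19 − 1 = 18.
φ(37) = 37 − 1 = 36.
Multiply: 18 · 36 = 648.

648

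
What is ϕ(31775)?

Factor 31775: 31775 = 5**2 · 31 · 41.
φ(5^2) = 5^1·(5−1) = 5·4 = 20.
φ(31) = 31 − 1 = 30.
φ(41) = 41 − 1 = 40.
Multiply: 20 · 30 · 40 = 24000.

24000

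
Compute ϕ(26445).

First factor: 26445 = 3 · 5 · 41 · 43.
φ(26445) = 26445 · (1 − 1/3) · (1 − 1/5) · (1 − 1/41) · (1 − 1/43)
       = 26445 · 13440/26445 = 13440.

13440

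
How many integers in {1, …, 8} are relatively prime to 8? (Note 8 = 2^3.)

φ(2^3) = 2^2·(2−1) = 4·1 = 4.

4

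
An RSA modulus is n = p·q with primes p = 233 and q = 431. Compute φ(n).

φ(233) = 233 − 1 = 232.
φ(431) = 431 − 1 = 430.
Multiply: 232 · 430 = 99760.

99760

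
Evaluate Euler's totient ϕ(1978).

924

Factor 1978: 1978 = 2 × 23 × 43.
φ(2) = 2 − 1 = 1.
φ(23) = 23 − 1 = 22.
φ(43) = 43 − 1 = 42.
φ(1978) = 1 × 22 × 42 = 924.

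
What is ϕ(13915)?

9680

Factor 13915: 13915 = 5 · 11**2 · 23.
φ(5) = 5 − 1 = 4.
φ(11^2) = 11^1·(11−1) = 11·10 = 110.
φ(23) = 23 − 1 = 22.
Since φ is multiplicative, φ(13915) = 4 · 110 · 22 = 9680.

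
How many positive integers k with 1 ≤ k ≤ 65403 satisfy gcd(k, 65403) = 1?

65403 = 3^2 * 13^2 * 43.
φ(65403) = 65403 · (1 − 1/3) · (1 − 1/13) · (1 − 1/43)
       = 65403 · 1008/1677 = 39312.

39312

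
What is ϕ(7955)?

6048

7955 = 5 * 37 * 43.
φ(7955) = 7955 · (1 − 1/5) · (1 − 1/37) · (1 − 1/43)
       = 7955 · 6048/7955 = 6048.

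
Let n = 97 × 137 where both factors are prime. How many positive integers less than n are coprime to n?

13056

φ(pq) = (p−1)(q−1) = 96 · 136 = 13056.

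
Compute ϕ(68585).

Prime factorization: 68585 = 5 · 11 · 29 · 43.
φ(5) = 5 − 1 = 4.
φ(11) = 11 − 1 = 10.
φ(29) = 29 − 1 = 28.
φ(43) = 43 − 1 = 42.
Multiply: 4 · 10 · 28 · 42 = 47040.

47040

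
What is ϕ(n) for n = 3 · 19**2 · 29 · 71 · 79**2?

φ(3) = 3 − 1 = 2.
φ(19^2) = 19^1·(19−1) = 19·18 = 342.
φ(29) = 29 − 1 = 28.
φ(71) = 71 − 1 = 70.
φ(79^2) = 79^1·(79−1) = 79·78 = 6162.
φ(13916787177) = 2 × 342 × 28 × 70 × 6162 = 8261023680.

8261023680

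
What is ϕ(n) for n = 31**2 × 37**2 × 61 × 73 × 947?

5062465267200

φ(31^2) = 31^2 − 31^1 = 961 − 31 = 930.
φ(37^2) = 37^1·(37−1) = 37·36 = 1332.
φ(61) = 61 − 1 = 60.
φ(73) = 73 − 1 = 72.
φ(947) = 947 − 1 = 946.
Since φ is multiplicative, φ(5547911312519) = 930 · 1332 · 60 · 72 · 946 = 5062465267200.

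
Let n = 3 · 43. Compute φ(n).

φ(129) = 129 · (1 − 1/3) · (1 − 1/43)
       = 129 · 84/129 = 84.

84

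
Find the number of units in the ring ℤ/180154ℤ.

81120

Prime factorization: 180154 = 2 · 13**3 · 41.
φ(180154) = 180154 · (1 − 1/2) · (1 − 1/13) · (1 − 1/41)
       = 180154 · 480/1066 = 81120.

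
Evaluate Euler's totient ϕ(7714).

7714 = 2 * 7 * 19 * 29.
φ(7714) = 7714 · (1 − 1/2) · (1 − 1/7) · (1 − 1/19) · (1 − 1/29)
       = 7714 · 3024/7714 = 3024.

3024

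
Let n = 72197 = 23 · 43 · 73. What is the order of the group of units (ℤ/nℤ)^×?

66528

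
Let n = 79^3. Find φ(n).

486798

φ(493039) = 493039 · (1 − 1/79)
       = 493039 · 78/79 = 486798.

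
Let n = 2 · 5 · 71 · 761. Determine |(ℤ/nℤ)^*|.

φ(2) = 2 − 1 = 1.
φ(5) = 5 − 1 = 4.
φ(71) = 71 − 1 = 70.
φ(761) = 761 − 1 = 760.
Multiply: 1 · 4 · 70 · 760 = 212800.

212800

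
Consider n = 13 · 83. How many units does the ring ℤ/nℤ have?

984

φ(13) = 13 − 1 = 12.
φ(83) = 83 − 1 = 82.
Since φ is multiplicative, φ(1079) = 12 · 82 = 984.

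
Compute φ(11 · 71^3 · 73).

φ(11) = 11 − 1 = 10.
φ(71^3) = 71^2·(71−1) = 5041·70 = 352870.
φ(73) = 73 − 1 = 72.
φ(287402533) = 10 × 352870 × 72 = 254066400.

254066400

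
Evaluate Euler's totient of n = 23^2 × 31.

15180

φ(16399) = 16399 · (1 − 1/23) · (1 − 1/31)
       = 16399 · 660/713 = 15180.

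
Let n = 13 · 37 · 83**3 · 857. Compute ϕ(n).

208894761216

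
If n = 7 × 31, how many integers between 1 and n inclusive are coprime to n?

180

φ(7) = 7 − 1 = 6.
φ(31) = 31 − 1 = 30.
Since φ is multiplicative, φ(217) = 6 · 30 = 180.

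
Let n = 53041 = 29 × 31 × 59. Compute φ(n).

48720

φ(53041) = 53041 · (1 − 1/29) · (1 − 1/31) · (1 − 1/59)
       = 53041 · 48720/53041 = 48720.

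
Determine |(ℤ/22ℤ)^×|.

10

Prime factorization: 22 = 2 · 11.
φ(2) = 2 − 1 = 1.
φ(11) = 11 − 1 = 10.
Since φ is multiplicative, φ(22) = 1 · 10 = 10.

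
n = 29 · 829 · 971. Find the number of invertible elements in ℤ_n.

22488480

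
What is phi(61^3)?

223260

φ(61^3) = 61^2·(61−1) = 3721·60 = 223260.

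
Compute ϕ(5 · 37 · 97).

13824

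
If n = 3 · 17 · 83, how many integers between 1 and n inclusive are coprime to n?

2624

φ(4233) = 4233 · (1 − 1/3) · (1 − 1/17) · (1 − 1/83)
       = 4233 · 2624/4233 = 2624.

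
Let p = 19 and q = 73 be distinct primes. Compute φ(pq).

For distinct primes, φ(pq) = (p−1)(q−1) = 18 × 72 = 1296.

1296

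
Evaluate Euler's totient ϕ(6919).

Factor 6919: 6919 = 11 * 17 * 37.
φ(6919) = 6919 · (1 − 1/11) · (1 − 1/17) · (1 − 1/37)
       = 6919 · 5760/6919 = 5760.

5760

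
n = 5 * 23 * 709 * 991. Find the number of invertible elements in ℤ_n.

61680960

φ(5) = 5 − 1 = 4.
φ(23) = 23 − 1 = 22.
φ(709) = 709 − 1 = 708.
φ(991) = 991 − 1 = 990.
Multiply: 4 · 22 · 708 · 990 = 61680960.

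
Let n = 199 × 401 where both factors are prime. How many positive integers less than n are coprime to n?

79200

φ(n) = (p − 1)(q − 1) = (199−1)(401−1) = 198·400 = 79200.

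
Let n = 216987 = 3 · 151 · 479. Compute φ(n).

143400

φ(3) = 3 − 1 = 2.
φ(151) = 151 − 1 = 150.
φ(479) = 479 − 1 = 478.
Multiply: 2 · 150 · 478 = 143400.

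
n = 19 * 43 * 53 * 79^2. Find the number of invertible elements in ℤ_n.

φ(270241541) = 270241541 · (1 − 1/19) · (1 − 1/43) · (1 − 1/53) · (1 − 1/79)
       = 270241541 · 3066336/3420779 = 242240544.

242240544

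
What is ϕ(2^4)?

8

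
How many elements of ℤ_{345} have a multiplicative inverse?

345 = 3 × 5 × 23.
φ(345) = 345 · (1 − 1/3) · (1 − 1/5) · (1 − 1/23)
       = 345 · 176/345 = 176.

176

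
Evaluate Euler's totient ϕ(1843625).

1234800

Factor 1843625: 1843625 = 5**3 × 7**3 × 43.
φ(5^3) = 5^3 − 5^2 = 125 − 25 = 100.
φ(7^3) = 7^2·(7−1) = 49·6 = 294.
φ(43) = 43 − 1 = 42.
φ(1843625) = 100 × 294 × 42 = 1234800.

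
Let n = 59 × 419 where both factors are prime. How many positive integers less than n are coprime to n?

24244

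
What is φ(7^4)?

φ(2401) = 2401 · (1 − 1/7)
       = 2401 · 6/7 = 2058.

2058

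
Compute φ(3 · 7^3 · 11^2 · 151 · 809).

7839216000

φ(3) = 3 − 1 = 2.
φ(7^3) = 7^2·(7−1) = 49·6 = 294.
φ(11^2) = 11^1·(11−1) = 11·10 = 110.
φ(151) = 151 − 1 = 150.
φ(809) = 809 − 1 = 808.
Since φ is multiplicative, φ(15209894931) = 2 · 294 · 110 · 150 · 808 = 7839216000.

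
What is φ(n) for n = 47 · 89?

4048

φ(47) = 47 − 1 = 46.
φ(89) = 89 − 1 = 88.
Since φ is multiplicative, φ(4183) = 46 · 88 = 4048.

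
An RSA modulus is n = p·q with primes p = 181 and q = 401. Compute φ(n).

φ(181) = 181 − 1 = 180.
φ(401) = 401 − 1 = 400.
φ(72581) = 180 × 400 = 72000.

72000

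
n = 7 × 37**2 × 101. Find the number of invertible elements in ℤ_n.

799200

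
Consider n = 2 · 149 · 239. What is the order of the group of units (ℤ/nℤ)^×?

35224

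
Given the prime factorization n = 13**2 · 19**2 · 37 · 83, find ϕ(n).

φ(187358639) = 187358639 · (1 − 1/13) · (1 − 1/19) · (1 − 1/37) · (1 − 1/83)
       = 187358639 · 637632/758537 = 157495104.

157495104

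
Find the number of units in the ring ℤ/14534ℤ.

6552

Factor 14534: 14534 = 2 · 13**2 · 43.
φ(2) = 2 − 1 = 1.
φ(13^2) = 13^1·(13−1) = 13·12 = 156.
φ(43) = 43 − 1 = 42.
φ(14534) = 1 × 156 × 42 = 6552.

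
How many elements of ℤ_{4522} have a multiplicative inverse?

Factor 4522: 4522 = 2 * 7 * 17 * 19.
φ(4522) = 4522 · (1 − 1/2) · (1 − 1/7) · (1 − 1/17) · (1 − 1/19)
       = 4522 · 1728/4522 = 1728.

1728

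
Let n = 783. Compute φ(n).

504

Prime factorization: 783 = 3**3 · 29.
φ(3^3) = 3^2·(3−1) = 9·2 = 18.
φ(29) = 29 − 1 = 28.
Multiply: 18 · 28 = 504.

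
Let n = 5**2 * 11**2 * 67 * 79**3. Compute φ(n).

φ(5^2) = 5^1·(5−1) = 5·4 = 20.
φ(11^2) = 11^2 − 11^1 = 121 − 11 = 110.
φ(67) = 67 − 1 = 66.
φ(79^3) = 79^3 − 79^2 = 493039 − 6241 = 486798.
Multiply: 20 · 110 · 66 · 486798 = 70683069600.

70683069600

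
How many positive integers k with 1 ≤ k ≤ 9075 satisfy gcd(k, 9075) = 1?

4400

First factor: 9075 = 3 · 5**2 · 11**2.
φ(3) = 3 − 1 = 2.
φ(5^2) = 5^2 − 5^1 = 25 − 5 = 20.
φ(11^2) = 11^2 − 11^1 = 121 − 11 = 110.
Since φ is multiplicative, φ(9075) = 2 · 20 · 110 = 4400.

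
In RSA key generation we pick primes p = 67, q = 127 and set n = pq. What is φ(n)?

φ(67) = 67 − 1 = 66.
φ(127) = 127 − 1 = 126.
φ(8509) = 66 × 126 = 8316.

8316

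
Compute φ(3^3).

φ(3^3) = 3^3 − 3^2 = 27 − 9 = 18.

18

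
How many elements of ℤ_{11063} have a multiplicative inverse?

Factor 11063: 11063 = 13 * 23 * 37.
φ(11063) = 11063 · (1 − 1/13) · (1 − 1/23) · (1 − 1/37)
       = 11063 · 9504/11063 = 9504.

9504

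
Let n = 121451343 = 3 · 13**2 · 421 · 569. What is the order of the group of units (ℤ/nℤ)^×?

φ(121451343) = 121451343 · (1 − 1/3) · (1 − 1/13) · (1 − 1/421) · (1 − 1/569)
       = 121451343 · 5725440/9342411 = 74430720.

74430720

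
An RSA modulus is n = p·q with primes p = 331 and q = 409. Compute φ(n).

φ(n) = (p − 1)(q − 1) = (331−1)(409−1) = 330·408 = 134640.

134640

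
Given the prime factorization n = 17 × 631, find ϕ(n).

φ(10727) = 10727 · (1 − 1/17) · (1 − 1/631)
       = 10727 · 10080/10727 = 10080.

10080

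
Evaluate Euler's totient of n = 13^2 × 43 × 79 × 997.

φ(13^2) = 13^2 − 13^1 = 169 − 13 = 156.
φ(43) = 43 − 1 = 42.
φ(79) = 79 − 1 = 78.
φ(997) = 997 − 1 = 996.
Since φ is multiplicative, φ(572370721) = 156 · 42 · 78 · 996 = 509011776.

509011776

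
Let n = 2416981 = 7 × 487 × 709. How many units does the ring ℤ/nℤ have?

2064528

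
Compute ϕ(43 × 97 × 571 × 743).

φ(43) = 43 − 1 = 42.
φ(97) = 97 − 1 = 96.
φ(571) = 571 − 1 = 570.
φ(743) = 743 − 1 = 742.
φ(1769559263) = 42 × 96 × 570 × 742 = 1705294080.

1705294080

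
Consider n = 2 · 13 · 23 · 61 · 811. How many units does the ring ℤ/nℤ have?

12830400

φ(2) = 2 − 1 = 1.
φ(13) = 13 − 1 = 12.
φ(23) = 23 − 1 = 22.
φ(61) = 61 − 1 = 60.
φ(811) = 811 − 1 = 810.
Since φ is multiplicative, φ(29583658) = 1 · 12 · 22 · 60 · 810 = 12830400.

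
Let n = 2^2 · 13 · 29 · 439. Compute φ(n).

φ(2^2) = 2^1·(2−1) = 2·1 = 2.
φ(13) = 13 − 1 = 12.
φ(29) = 29 − 1 = 28.
φ(439) = 439 − 1 = 438.
Multiply: 2 · 12 · 28 · 438 = 294336.

294336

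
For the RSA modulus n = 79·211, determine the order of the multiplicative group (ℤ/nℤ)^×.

φ(16669) = 16669 · (1 − 1/79) · (1 − 1/211)
       = 16669 · 16380/16669 = 16380.

16380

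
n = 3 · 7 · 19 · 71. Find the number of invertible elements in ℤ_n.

15120

φ(3) = 3 − 1 = 2.
φ(7) = 7 − 1 = 6.
φ(19) = 19 − 1 = 18.
φ(71) = 71 − 1 = 70.
Since φ is multiplicative, φ(28329) = 2 · 6 · 18 · 70 = 15120.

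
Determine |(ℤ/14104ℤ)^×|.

14104 = 2^3 × 41 × 43.
φ(14104) = 14104 · (1 − 1/2) · (1 − 1/41) · (1 − 1/43)
       = 14104 · 1680/3526 = 6720.

6720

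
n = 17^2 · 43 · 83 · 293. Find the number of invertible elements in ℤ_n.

273536256

φ(17^2) = 17^1·(17−1) = 17·16 = 272.
φ(43) = 43 − 1 = 42.
φ(83) = 83 − 1 = 82.
φ(293) = 293 − 1 = 292.
Multiply: 272 · 42 · 82 · 292 = 273536256.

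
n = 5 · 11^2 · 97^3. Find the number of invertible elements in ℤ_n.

397436160

φ(5) = 5 − 1 = 4.
φ(11^2) = 11^2 − 11^1 = 121 − 11 = 110.
φ(97^3) = 97^3 − 97^2 = 912673 − 9409 = 903264.
Since φ is multiplicative, φ(552167165) = 4 · 110 · 903264 = 397436160.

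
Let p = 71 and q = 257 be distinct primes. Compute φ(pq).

17920

φ(71) = 71 − 1 = 70.
φ(257) = 257 − 1 = 256.
Multiply: 70 · 256 = 17920.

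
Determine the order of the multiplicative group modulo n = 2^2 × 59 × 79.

φ(2^2) = 2^2 − 2^1 = 4 − 2 = 2.
φ(59) = 59 − 1 = 58.
φ(79) = 79 − 1 = 78.
φ(18644) = 2 × 58 × 78 = 9048.

9048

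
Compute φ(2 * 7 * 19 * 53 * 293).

1639872

φ(2) = 2 − 1 = 1.
φ(7) = 7 − 1 = 6.
φ(19) = 19 − 1 = 18.
φ(53) = 53 − 1 = 52.
φ(293) = 293 − 1 = 292.
Since φ is multiplicative, φ(4130714) = 1 · 6 · 18 · 52 · 292 = 1639872.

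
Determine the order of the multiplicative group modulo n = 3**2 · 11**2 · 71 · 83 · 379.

φ(3^2) = 3^2 − 3^1 = 9 − 3 = 6.
φ(11^2) = 11^1·(11−1) = 11·10 = 110.
φ(71) = 71 − 1 = 70.
φ(83) = 83 − 1 = 82.
φ(379) = 379 − 1 = 378.
Since φ is multiplicative, φ(2432223783) = 6 · 110 · 70 · 82 · 378 = 1432015200.

1432015200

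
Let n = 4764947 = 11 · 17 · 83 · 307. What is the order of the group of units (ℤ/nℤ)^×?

4014720

φ(4764947) = 4764947 · (1 − 1/11) · (1 − 1/17) · (1 − 1/83) · (1 − 1/307)
       = 4764947 · 4014720/4764947 = 4014720.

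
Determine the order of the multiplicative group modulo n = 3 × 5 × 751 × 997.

5976000

φ(3) = 3 − 1 = 2.
φ(5) = 5 − 1 = 4.
φ(751) = 751 − 1 = 750.
φ(997) = 997 − 1 = 996.
φ(11231205) = 2 × 4 × 750 × 996 = 5976000.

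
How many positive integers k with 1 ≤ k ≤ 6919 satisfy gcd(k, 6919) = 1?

5760

Prime factorization: 6919 = 11 · 17 · 37.
φ(6919) = 6919 · (1 − 1/11) · (1 − 1/17) · (1 − 1/37)
       = 6919 · 5760/6919 = 5760.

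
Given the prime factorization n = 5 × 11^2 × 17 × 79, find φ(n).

549120

φ(5) = 5 − 1 = 4.
φ(11^2) = 11^1·(11−1) = 11·10 = 110.
φ(17) = 17 − 1 = 16.
φ(79) = 79 − 1 = 78.
Since φ is multiplicative, φ(812515) = 4 · 110 · 16 · 78 = 549120.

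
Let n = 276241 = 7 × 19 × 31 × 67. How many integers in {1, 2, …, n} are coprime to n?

213840

φ(7) = 7 − 1 = 6.
φ(19) = 19 − 1 = 18.
φ(31) = 31 − 1 = 30.
φ(67) = 67 − 1 = 66.
Multiply: 6 · 18 · 30 · 66 = 213840.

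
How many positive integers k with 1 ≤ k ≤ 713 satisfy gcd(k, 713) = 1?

660

Prime factorization: 713 = 23 × 31.
φ(23) = 23 − 1 = 22.
φ(31) = 31 − 1 = 30.
φ(713) = 22 × 30 = 660.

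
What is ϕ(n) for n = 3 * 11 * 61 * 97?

φ(195261) = 195261 · (1 − 1/3) · (1 − 1/11) · (1 − 1/61) · (1 − 1/97)
       = 195261 · 115200/195261 = 115200.

115200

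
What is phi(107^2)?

11342

φ(107^2) = 107^1·(107−1) = 107·106 = 11342.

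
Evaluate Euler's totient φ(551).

504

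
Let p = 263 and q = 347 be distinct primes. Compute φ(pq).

φ(pq) = (p−1)(q−1) = 262 · 346 = 90652.

90652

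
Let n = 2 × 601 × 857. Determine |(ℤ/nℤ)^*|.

φ(1030114) = 1030114 · (1 − 1/2) · (1 − 1/601) · (1 − 1/857)
       = 1030114 · 513600/1030114 = 513600.

513600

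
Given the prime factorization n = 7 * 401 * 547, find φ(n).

φ(1535429) = 1535429 · (1 − 1/7) · (1 − 1/401) · (1 − 1/547)
       = 1535429 · 1310400/1535429 = 1310400.

1310400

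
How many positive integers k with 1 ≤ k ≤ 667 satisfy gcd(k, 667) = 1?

616

Prime factorization: 667 = 23 × 29.
φ(23) = 23 − 1 = 22.
φ(29) = 29 − 1 = 28.
Multiply: 22 · 28 = 616.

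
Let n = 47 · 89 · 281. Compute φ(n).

1133440

φ(1175423) = 1175423 · (1 − 1/47) · (1 − 1/89) · (1 − 1/281)
       = 1175423 · 1133440/1175423 = 1133440.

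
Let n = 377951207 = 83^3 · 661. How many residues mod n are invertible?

372832680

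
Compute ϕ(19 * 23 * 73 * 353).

10036224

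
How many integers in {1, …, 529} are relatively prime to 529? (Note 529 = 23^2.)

506

φ(23^2) = 23^2 − 23^1 = 529 − 23 = 506.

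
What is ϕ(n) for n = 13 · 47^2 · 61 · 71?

φ(124373327) = 124373327 · (1 − 1/13) · (1 − 1/47) · (1 − 1/61) · (1 − 1/71)
       = 124373327 · 2318400/2646241 = 108964800.

108964800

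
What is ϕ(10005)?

4928

Factor 10005: 10005 = 3 · 5 · 23 · 29.
φ(3) = 3 − 1 = 2.
φ(5) = 5 − 1 = 4.
φ(23) = 23 − 1 = 22.
φ(29) = 29 − 1 = 28.
Multiply: 2 · 4 · 22 · 28 = 4928.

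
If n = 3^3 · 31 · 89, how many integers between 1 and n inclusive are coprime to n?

φ(3^3) = 3^2·(3−1) = 9·2 = 18.
φ(31) = 31 − 1 = 30.
φ(89) = 89 − 1 = 88.
φ(74493) = 18 × 30 × 88 = 47520.

47520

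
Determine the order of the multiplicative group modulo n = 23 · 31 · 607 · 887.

φ(23) = 23 − 1 = 22.
φ(31) = 31 − 1 = 30.
φ(607) = 607 − 1 = 606.
φ(887) = 887 − 1 = 886.
Multiply: 22 · 30 · 606 · 886 = 354364560.

354364560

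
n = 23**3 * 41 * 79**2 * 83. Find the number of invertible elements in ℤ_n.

235219807680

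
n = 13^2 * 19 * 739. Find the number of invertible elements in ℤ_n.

2072304

φ(13^2) = 13^2 − 13^1 = 169 − 13 = 156.
φ(19) = 19 − 1 = 18.
φ(739) = 739 − 1 = 738.
Multiply: 156 · 18 · 738 = 2072304.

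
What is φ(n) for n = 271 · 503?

φ(136313) = 136313 · (1 − 1/271) · (1 − 1/503)
       = 136313 · 135540/136313 = 135540.

135540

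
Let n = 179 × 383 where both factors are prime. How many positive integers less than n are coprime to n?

67996

For distinct primes, φ(pq) = (p−1)(q−1) = 178 × 382 = 67996.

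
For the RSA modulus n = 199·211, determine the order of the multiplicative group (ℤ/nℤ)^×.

For distinct primes, φ(pq) = (p−1)(q−1) = 198 × 210 = 41580.

41580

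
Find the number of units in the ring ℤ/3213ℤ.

1728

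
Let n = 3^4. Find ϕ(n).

54

φ(3^4) = 3^4 − 3^3 = 81 − 27 = 54.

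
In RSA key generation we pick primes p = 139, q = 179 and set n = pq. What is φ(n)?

φ(pq) = (p−1)(q−1) = 138 · 178 = 24564.

24564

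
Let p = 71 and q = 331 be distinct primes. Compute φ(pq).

23100

For distinct primes, φ(pq) = (p−1)(q−1) = 70 × 330 = 23100.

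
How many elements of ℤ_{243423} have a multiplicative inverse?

145152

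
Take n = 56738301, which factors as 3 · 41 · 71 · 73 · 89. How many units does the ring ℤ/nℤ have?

35481600

φ(3) = 3 − 1 = 2.
φ(41) = 41 − 1 = 40.
φ(71) = 71 − 1 = 70.
φ(73) = 73 − 1 = 72.
φ(89) = 89 − 1 = 88.
Multiply: 2 · 40 · 70 · 72 · 88 = 35481600.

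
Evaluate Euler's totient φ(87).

87 = 3 · 29.
φ(3) = 3 − 1 = 2.
φ(29) = 29 − 1 = 28.
Multiply: 2 · 28 = 56.

56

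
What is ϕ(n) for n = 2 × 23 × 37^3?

1084248

φ(2) = 2 − 1 = 1.
φ(23) = 23 − 1 = 22.
φ(37^3) = 37^3 − 37^2 = 50653 − 1369 = 49284.
φ(2330038) = 1 × 22 × 49284 = 1084248.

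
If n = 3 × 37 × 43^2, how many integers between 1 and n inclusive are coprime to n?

φ(205239) = 205239 · (1 − 1/3) · (1 − 1/37) · (1 − 1/43)
       = 205239 · 3024/4773 = 130032.

130032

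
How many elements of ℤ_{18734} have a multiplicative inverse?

18734 = 2 · 17 · 19 · 29.
φ(2) = 2 − 1 = 1.
φ(17) = 17 − 1 = 16.
φ(19) = 19 − 1 = 18.
φ(29) = 29 − 1 = 28.
Multiply: 1 · 16 · 18 · 28 = 8064.

8064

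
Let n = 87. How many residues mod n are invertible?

87 = 3 × 29.
φ(3) = 3 − 1 = 2.
φ(29) = 29 − 1 = 28.
Multiply: 2 · 28 = 56.

56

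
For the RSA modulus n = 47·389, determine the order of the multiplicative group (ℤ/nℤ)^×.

φ(18283) = 18283 · (1 − 1/47) · (1 − 1/389)
       = 18283 · 17848/18283 = 17848.

17848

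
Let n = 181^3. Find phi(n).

φ(5929741) = 5929741 · (1 − 1/181)
       = 5929741 · 180/181 = 5896980.

5896980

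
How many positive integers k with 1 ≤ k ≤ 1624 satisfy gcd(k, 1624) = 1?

First factor: 1624 = 2^3 * 7 * 29.
φ(1624) = 1624 · (1 − 1/2) · (1 − 1/7) · (1 − 1/29)
       = 1624 · 168/406 = 672.

672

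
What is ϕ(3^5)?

φ(243) = 243 · (1 − 1/3)
       = 243 · 2/3 = 162.

162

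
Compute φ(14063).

11760

Prime factorization: 14063 = 7^3 · 41.
φ(7^3) = 7^3 − 7^2 = 343 − 49 = 294.
φ(41) = 41 − 1 = 40.
Multiply: 294 · 40 = 11760.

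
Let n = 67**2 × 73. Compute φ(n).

318384

φ(67^2) = 67^1·(67−1) = 67·66 = 4422.
φ(73) = 73 − 1 = 72.
Since φ is multiplicative, φ(327697) = 4422 · 72 = 318384.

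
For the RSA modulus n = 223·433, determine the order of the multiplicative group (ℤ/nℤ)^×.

95904

For distinct primes, φ(pq) = (p−1)(q−1) = 222 × 432 = 95904.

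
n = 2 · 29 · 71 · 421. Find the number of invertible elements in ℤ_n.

φ(1733678) = 1733678 · (1 − 1/2) · (1 − 1/29) · (1 − 1/71) · (1 − 1/421)
       = 1733678 · 823200/1733678 = 823200.

823200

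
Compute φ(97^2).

9312

φ(97^2) = 97^1·(97−1) = 97·96 = 9312.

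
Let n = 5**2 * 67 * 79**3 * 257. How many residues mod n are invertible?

φ(212240963525) = 212240963525 · (1 − 1/5) · (1 − 1/67) · (1 − 1/79) · (1 − 1/257)
       = 212240963525 · 5271552/6801505 = 164498780160.

164498780160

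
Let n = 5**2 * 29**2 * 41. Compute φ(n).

649600

φ(862025) = 862025 · (1 − 1/5) · (1 − 1/29) · (1 − 1/41)
       = 862025 · 4480/5945 = 649600.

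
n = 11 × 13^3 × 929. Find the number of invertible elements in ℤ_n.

φ(22451143) = 22451143 · (1 − 1/11) · (1 − 1/13) · (1 − 1/929)
       = 22451143 · 111360/132847 = 18819840.

18819840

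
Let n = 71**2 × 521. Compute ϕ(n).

2584400

φ(2626361) = 2626361 · (1 − 1/71) · (1 − 1/521)
       = 2626361 · 36400/36991 = 2584400.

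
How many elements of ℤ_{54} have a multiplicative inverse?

18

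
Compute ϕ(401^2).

160400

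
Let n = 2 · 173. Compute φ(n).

φ(346) = 346 · (1 − 1/2) · (1 − 1/173)
       = 346 · 172/346 = 172.

172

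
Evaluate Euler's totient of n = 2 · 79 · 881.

68640

φ(139198) = 139198 · (1 − 1/2) · (1 − 1/79) · (1 − 1/881)
       = 139198 · 68640/139198 = 68640.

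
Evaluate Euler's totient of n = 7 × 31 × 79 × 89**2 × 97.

10556282880

φ(7) = 7 − 1 = 6.
φ(31) = 31 − 1 = 30.
φ(79) = 79 − 1 = 78.
φ(89^2) = 89^1·(89−1) = 89·88 = 7832.
φ(97) = 97 − 1 = 96.
φ(13171601191) = 6 × 30 × 78 × 7832 × 96 = 10556282880.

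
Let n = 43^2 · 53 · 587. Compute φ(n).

55032432

φ(43^2) = 43^1·(43−1) = 43·42 = 1806.
φ(53) = 53 − 1 = 52.
φ(587) = 587 − 1 = 586.
φ(57524239) = 1806 × 52 × 586 = 55032432.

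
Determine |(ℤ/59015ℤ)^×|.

40320

59015 = 5 * 11 * 29 * 37.
φ(5) = 5 − 1 = 4.
φ(11) = 11 − 1 = 10.
φ(29) = 29 − 1 = 28.
φ(37) = 37 − 1 = 36.
Multiply: 4 · 10 · 28 · 36 = 40320.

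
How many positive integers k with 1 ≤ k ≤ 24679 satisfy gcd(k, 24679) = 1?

22176

Prime factorization: 24679 = 23 · 29 · 37.
φ(24679) = 24679 · (1 − 1/23) · (1 − 1/29) · (1 − 1/37)
       = 24679 · 22176/24679 = 22176.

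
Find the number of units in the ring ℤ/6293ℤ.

5040

6293 = 7 · 29 · 31.
φ(6293) = 6293 · (1 − 1/7) · (1 − 1/29) · (1 − 1/31)
       = 6293 · 5040/6293 = 5040.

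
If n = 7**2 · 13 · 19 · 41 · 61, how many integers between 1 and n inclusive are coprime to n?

21772800

φ(30269603) = 30269603 · (1 − 1/7) · (1 − 1/13) · (1 − 1/19) · (1 − 1/41) · (1 − 1/61)
       = 30269603 · 3110400/4324229 = 21772800.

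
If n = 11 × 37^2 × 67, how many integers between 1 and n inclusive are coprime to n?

879120

φ(1008953) = 1008953 · (1 − 1/11) · (1 − 1/37) · (1 − 1/67)
       = 1008953 · 23760/27269 = 879120.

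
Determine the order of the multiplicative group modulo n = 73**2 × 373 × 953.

φ(73^2) = 73^1·(73−1) = 73·72 = 5256.
φ(373) = 373 − 1 = 372.
φ(953) = 953 − 1 = 952.
φ(1894294301) = 5256 × 372 × 952 = 1861380864.

1861380864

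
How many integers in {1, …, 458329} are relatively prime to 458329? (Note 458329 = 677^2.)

φ(458329) = 458329 · (1 − 1/677)
       = 458329 · 676/677 = 457652.

457652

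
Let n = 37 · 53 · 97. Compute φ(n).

179712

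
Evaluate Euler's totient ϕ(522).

168

Factor 522: 522 = 2 * 3^2 * 29.
φ(522) = 522 · (1 − 1/2) · (1 − 1/3) · (1 − 1/29)
       = 522 · 56/174 = 168.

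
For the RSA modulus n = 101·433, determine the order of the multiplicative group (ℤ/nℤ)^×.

φ(43733) = 43733 · (1 − 1/101) · (1 − 1/433)
       = 43733 · 43200/43733 = 43200.

43200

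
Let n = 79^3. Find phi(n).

φ(79^3) = 79^2·(79−1) = 6241·78 = 486798.

486798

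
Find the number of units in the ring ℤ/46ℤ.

Prime factorization: 46 = 2 · 23.
φ(46) = 46 · (1 − 1/2) · (1 − 1/23)
       = 46 · 22/46 = 22.

22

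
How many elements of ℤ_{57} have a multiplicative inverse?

36

Prime factorization: 57 = 3 · 19.
φ(3) = 3 − 1 = 2.
φ(19) = 19 − 1 = 18.
φ(57) = 2 × 18 = 36.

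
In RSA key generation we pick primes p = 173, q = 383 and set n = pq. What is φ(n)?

φ(173) = 173 − 1 = 172.
φ(383) = 383 − 1 = 382.
Since φ is multiplicative, φ(66259) = 172 · 382 = 65704.

65704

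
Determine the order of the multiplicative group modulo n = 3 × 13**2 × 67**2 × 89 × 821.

99556554240

φ(166299417687) = 166299417687 · (1 − 1/3) · (1 − 1/13) · (1 − 1/67) · (1 − 1/89) · (1 − 1/821)
       = 166299417687 · 114301440/190929297 = 99556554240.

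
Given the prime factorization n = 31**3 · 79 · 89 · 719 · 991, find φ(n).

140663544278400

φ(149246695567609) = 149246695567609 · (1 − 1/31) · (1 − 1/79) · (1 − 1/89) · (1 − 1/719) · (1 − 1/991)
       = 149246695567609 · 146372054400/155303533369 = 140663544278400.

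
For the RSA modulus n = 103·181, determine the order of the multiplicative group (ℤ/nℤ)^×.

For distinct primes, φ(pq) = (p−1)(q−1) = 102 × 180 = 18360.

18360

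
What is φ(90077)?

90077 = 13^3 · 41.
φ(13^3) = 13^3 − 13^2 = 2197 − 169 = 2028.
φ(41) = 41 − 1 = 40.
φ(90077) = 2028 × 40 = 81120.

81120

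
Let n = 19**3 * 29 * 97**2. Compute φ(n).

φ(19^3) = 19^3 − 19^2 = 6859 − 361 = 6498.
φ(29) = 29 − 1 = 28.
φ(97^2) = 97^2 − 97^1 = 9409 − 97 = 9312.
Since φ is multiplicative, φ(1871553599) = 6498 · 28 · 9312 = 1694262528.

1694262528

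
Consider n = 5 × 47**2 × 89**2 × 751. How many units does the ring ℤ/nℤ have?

φ(5) = 5 − 1 = 4.
φ(47^2) = 47^2 − 47^1 = 2209 − 47 = 2162.
φ(89^2) = 89^1·(89−1) = 89·88 = 7832.
φ(751) = 751 − 1 = 750.
Since φ is multiplicative, φ(65703071195) = 4 · 2162 · 7832 · 750 = 50798352000.

50798352000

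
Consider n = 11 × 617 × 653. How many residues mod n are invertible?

4016320

φ(4431911) = 4431911 · (1 − 1/11) · (1 − 1/617) · (1 − 1/653)
       = 4431911 · 4016320/4431911 = 4016320.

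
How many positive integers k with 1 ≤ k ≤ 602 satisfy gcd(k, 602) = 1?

252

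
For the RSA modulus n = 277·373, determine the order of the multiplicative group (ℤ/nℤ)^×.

102672

φ(pq) = (p−1)(q−1) = 276 · 372 = 102672.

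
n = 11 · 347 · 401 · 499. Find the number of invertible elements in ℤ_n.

φ(763777883) = 763777883 · (1 − 1/11) · (1 − 1/347) · (1 − 1/401) · (1 − 1/499)
       = 763777883 · 689232000/763777883 = 689232000.

689232000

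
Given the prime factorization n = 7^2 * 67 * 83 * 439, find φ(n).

φ(7^2) = 7^1·(7−1) = 7·6 = 42.
φ(67) = 67 − 1 = 66.
φ(83) = 83 − 1 = 82.
φ(439) = 439 − 1 = 438.
Since φ is multiplicative, φ(119622671) = 42 · 66 · 82 · 438 = 99559152.

99559152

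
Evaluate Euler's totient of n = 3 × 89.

176

φ(3) = 3 − 1 = 2.
φ(89) = 89 − 1 = 88.
Since φ is multiplicative, φ(267) = 2 · 88 = 176.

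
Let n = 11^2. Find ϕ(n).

110

φ(11^2) = 11^1·(11−1) = 11·10 = 110.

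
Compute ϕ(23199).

23199 = 3 · 11 · 19 · 37.
φ(23199) = 23199 · (1 − 1/3) · (1 − 1/11) · (1 − 1/19) · (1 − 1/37)
       = 23199 · 12960/23199 = 12960.

12960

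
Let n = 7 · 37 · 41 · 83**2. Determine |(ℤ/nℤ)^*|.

φ(7) = 7 − 1 = 6.
φ(37) = 37 − 1 = 36.
φ(41) = 41 − 1 = 40.
φ(83^2) = 83^2 − 83^1 = 6889 − 83 = 6806.
Since φ is multiplicative, φ(73154291) = 6 · 36 · 40 · 6806 = 58803840.

58803840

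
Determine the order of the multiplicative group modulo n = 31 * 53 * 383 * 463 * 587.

161334613440

φ(171023358089) = 171023358089 · (1 − 1/31) · (1 − 1/53) · (1 − 1/383) · (1 − 1/463) · (1 − 1/587)
       = 171023358089 · 161334613440/171023358089 = 161334613440.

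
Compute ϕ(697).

Prime factorization: 697 = 17 * 41.
φ(697) = 697 · (1 − 1/17) · (1 − 1/41)
       = 697 · 640/697 = 640.

640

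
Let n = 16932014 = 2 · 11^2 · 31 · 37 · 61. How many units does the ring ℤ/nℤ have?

φ(16932014) = 16932014 · (1 − 1/2) · (1 − 1/11) · (1 − 1/31) · (1 − 1/37) · (1 − 1/61)
       = 16932014 · 648000/1539274 = 7128000.

7128000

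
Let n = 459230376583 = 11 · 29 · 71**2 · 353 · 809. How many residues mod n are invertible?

395793305600

φ(459230376583) = 459230376583 · (1 − 1/11) · (1 − 1/29) · (1 − 1/71) · (1 − 1/353) · (1 − 1/809)
       = 459230376583 · 5574553600/6468033473 = 395793305600.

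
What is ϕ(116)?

56

116 = 2^2 · 29.
φ(116) = 116 · (1 − 1/2) · (1 − 1/29)
       = 116 · 28/58 = 56.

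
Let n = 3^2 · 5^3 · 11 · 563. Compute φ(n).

φ(6967125) = 6967125 · (1 − 1/3) · (1 − 1/5) · (1 − 1/11) · (1 − 1/563)
       = 6967125 · 44960/92895 = 3372000.

3372000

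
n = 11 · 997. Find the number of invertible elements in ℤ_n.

φ(11) = 11 − 1 = 10.
φ(997) = 997 − 1 = 996.
φ(10967) = 10 × 996 = 9960.

9960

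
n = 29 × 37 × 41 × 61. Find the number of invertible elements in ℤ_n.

2419200

φ(29) = 29 − 1 = 28.
φ(37) = 37 − 1 = 36.
φ(41) = 41 − 1 = 40.
φ(61) = 61 − 1 = 60.
Since φ is multiplicative, φ(2683573) = 28 · 36 · 40 · 60 = 2419200.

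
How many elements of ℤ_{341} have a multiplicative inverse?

300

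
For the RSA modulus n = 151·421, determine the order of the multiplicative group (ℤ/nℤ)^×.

φ(151) = 151 − 1 = 150.
φ(421) = 421 − 1 = 420.
Multiply: 150 · 420 = 63000.

63000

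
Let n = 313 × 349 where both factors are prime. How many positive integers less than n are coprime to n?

108576

φ(109237) = 109237 · (1 − 1/313) · (1 − 1/349)
       = 109237 · 108576/109237 = 108576.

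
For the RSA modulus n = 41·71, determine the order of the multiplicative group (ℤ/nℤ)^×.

2800

φ(n) = (p − 1)(q − 1) = (41−1)(71−1) = 40·70 = 2800.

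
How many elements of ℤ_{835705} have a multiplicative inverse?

835705 = 5 · 13**2 · 23 · 43.
φ(835705) = 835705 · (1 − 1/5) · (1 − 1/13) · (1 − 1/23) · (1 − 1/43)
       = 835705 · 44352/64285 = 576576.

576576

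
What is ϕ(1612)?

First factor: 1612 = 2**2 * 13 * 31.
φ(2^2) = 2^1·(2−1) = 2·1 = 2.
φ(13) = 13 − 1 = 12.
φ(31) = 31 − 1 = 30.
Since φ is multiplicative, φ(1612) = 2 · 12 · 30 = 720.

720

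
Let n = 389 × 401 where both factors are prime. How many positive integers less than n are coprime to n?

φ(pq) = (p−1)(q−1) = 388 · 400 = 155200.

155200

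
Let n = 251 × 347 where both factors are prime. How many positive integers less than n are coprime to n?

86500

For distinct primes, φ(pq) = (p−1)(q−1) = 250 × 346 = 86500.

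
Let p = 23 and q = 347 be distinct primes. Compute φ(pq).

φ(n) = (p − 1)(q − 1) = (23−1)(347−1) = 22·346 = 7612.

7612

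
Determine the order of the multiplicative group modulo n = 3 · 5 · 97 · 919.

705024

φ(1337145) = 1337145 · (1 − 1/3) · (1 − 1/5) · (1 − 1/97) · (1 − 1/919)
       = 1337145 · 705024/1337145 = 705024.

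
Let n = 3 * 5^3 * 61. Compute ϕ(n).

12000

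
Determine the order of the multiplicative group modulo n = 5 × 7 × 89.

2112

φ(3115) = 3115 · (1 − 1/5) · (1 − 1/7) · (1 − 1/89)
       = 3115 · 2112/3115 = 2112.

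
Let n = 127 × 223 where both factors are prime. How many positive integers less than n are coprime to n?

27972

For distinct primes, φ(pq) = (p−1)(q−1) = 126 × 222 = 27972.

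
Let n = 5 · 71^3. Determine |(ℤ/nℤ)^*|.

φ(1789555) = 1789555 · (1 − 1/5) · (1 − 1/71)
       = 1789555 · 280/355 = 1411480.

1411480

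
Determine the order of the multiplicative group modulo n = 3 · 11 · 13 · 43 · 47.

463680

φ(867009) = 867009 · (1 − 1/3) · (1 − 1/11) · (1 − 1/13) · (1 − 1/43) · (1 − 1/47)
       = 867009 · 463680/867009 = 463680.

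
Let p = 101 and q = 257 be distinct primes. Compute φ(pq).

φ(n) = (p − 1)(q − 1) = (101−1)(257−1) = 100·256 = 25600.

25600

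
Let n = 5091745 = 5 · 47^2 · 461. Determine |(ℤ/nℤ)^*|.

3978080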